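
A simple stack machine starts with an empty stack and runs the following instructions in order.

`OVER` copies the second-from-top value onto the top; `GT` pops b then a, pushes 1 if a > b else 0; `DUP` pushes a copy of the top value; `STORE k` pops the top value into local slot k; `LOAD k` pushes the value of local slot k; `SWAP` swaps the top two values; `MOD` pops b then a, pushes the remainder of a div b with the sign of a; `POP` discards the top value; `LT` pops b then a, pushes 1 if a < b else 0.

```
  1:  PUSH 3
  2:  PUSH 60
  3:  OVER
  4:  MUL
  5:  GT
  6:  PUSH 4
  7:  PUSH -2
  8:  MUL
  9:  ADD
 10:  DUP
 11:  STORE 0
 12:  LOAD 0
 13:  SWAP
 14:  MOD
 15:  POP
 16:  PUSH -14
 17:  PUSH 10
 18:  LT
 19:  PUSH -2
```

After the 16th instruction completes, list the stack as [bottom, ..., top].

PUSH 3    3
PUSH 60   3 60
OVER      3 60 3
MUL       3 180
GT        0
PUSH 4    0 4
PUSH -2   0 4 -2
MUL       0 -8
ADD       -8
DUP       -8 -8
STORE 0   -8
LOAD 0    -8 -8
SWAP      -8 -8
MOD       0
POP       (empty)
PUSH -14  -14

[-14]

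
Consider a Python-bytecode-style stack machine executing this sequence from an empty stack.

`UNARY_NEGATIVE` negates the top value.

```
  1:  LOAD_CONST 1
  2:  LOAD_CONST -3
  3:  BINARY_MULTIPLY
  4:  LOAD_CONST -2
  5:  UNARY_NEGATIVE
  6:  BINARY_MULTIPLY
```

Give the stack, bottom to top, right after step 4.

[-3, -2]

LOAD_CONST 1    → 1
LOAD_CONST -3   → 1 -3
BINARY_MULTIPLY → -3
LOAD_CONST -2   → -3 -2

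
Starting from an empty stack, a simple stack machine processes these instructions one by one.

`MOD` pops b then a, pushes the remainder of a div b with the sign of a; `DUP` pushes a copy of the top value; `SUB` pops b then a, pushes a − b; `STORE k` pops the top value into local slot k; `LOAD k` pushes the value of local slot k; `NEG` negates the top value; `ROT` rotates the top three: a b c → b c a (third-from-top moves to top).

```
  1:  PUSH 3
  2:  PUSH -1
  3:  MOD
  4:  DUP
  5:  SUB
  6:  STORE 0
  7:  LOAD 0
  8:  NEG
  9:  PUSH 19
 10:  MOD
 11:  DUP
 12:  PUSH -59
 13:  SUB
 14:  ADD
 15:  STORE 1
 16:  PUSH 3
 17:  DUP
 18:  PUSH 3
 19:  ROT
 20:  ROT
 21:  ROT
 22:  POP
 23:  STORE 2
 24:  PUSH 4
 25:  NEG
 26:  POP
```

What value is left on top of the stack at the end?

3

PUSH 3   -> 3
PUSH -1  -> 3 -1
MOD      -> 0
DUP      -> 0 0
SUB      -> 0
STORE 0  -> (empty)
LOAD 0   -> 0
NEG      -> 0
PUSH 19  -> 0 19
MOD      -> 0
DUP      -> 0 0
PUSH -59 -> 0 0 -59
SUB      -> 0 59
ADD      -> 59
STORE 1  -> (empty)
PUSH 3   -> 3
DUP      -> 3 3
PUSH 3   -> 3 3 3
ROT      -> 3 3 3
ROT      -> 3 3 3
ROT      -> 3 3 3
POP      -> 3 3
STORE 2  -> 3
PUSH 4   -> 3 4
NEG      -> 3 -4
POP      -> 3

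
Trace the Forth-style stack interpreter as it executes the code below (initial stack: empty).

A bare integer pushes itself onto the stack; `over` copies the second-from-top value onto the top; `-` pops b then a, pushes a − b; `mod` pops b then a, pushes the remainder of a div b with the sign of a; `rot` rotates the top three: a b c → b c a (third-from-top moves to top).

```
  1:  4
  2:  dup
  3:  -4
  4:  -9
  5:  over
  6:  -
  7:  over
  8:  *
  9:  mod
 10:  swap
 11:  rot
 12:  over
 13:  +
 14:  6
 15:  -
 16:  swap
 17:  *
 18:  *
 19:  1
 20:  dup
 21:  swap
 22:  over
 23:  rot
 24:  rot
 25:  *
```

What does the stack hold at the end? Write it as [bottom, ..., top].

[-32, 1, 1]

4     4
dup   4 4
-4    4 4 -4
-9    4 4 -4 -9
over  4 4 -4 -9 -4
-     4 4 -4 -5
over  4 4 -4 -5 -4
*     4 4 -4 20
mod   4 4 -4
swap  4 -4 4
rot   -4 4 4
over  -4 4 4 4
+     -4 4 8
6     -4 4 8 6
-     -4 4 2
swap  -4 2 4
*     -4 8
*     -32
1     -32 1
dup   -32 1 1
swap  -32 1 1
over  -32 1 1 1
rot   -32 1 1 1
rot   -32 1 1 1
*     -32 1 1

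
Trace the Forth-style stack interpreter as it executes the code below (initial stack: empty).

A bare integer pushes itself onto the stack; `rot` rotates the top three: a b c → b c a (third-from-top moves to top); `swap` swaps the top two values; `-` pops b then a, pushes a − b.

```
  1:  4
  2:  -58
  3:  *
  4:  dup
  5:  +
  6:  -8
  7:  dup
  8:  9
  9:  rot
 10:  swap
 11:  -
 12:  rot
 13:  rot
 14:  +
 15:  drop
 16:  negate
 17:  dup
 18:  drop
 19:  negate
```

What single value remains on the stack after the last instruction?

-17

4      → [4]
-58    → [4, -58]
*      → [-232]
dup    → [-232, -232]
+      → [-464]
-8     → [-464, -8]
dup    → [-464, -8, -8]
9      → [-464, -8, -8, 9]
rot    → [-464, -8, 9, -8]
swap   → [-464, -8, -8, 9]
-      → [-464, -8, -17]
rot    → [-8, -17, -464]
rot    → [-17, -464, -8]
+      → [-17, -472]
drop   → [-17]
negate → [17]
dup    → [17, 17]
drop   → [17]
negate → [-17]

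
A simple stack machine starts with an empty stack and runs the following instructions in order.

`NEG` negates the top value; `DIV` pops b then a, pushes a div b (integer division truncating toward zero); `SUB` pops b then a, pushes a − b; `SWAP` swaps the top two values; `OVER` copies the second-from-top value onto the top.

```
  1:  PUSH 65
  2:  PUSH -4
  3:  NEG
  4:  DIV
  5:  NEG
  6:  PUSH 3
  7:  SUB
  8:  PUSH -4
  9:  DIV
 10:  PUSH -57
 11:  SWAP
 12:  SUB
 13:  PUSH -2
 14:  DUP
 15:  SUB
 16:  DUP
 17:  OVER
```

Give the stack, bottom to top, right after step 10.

[4, -57]

PUSH 65  : [65]
PUSH -4  : [65, -4]
NEG      : [65, 4]
DIV      : [16]
NEG      : [-16]
PUSH 3   : [-16, 3]
SUB      : [-19]
PUSH -4  : [-19, -4]
DIV      : [4]
PUSH -57 : [4, -57]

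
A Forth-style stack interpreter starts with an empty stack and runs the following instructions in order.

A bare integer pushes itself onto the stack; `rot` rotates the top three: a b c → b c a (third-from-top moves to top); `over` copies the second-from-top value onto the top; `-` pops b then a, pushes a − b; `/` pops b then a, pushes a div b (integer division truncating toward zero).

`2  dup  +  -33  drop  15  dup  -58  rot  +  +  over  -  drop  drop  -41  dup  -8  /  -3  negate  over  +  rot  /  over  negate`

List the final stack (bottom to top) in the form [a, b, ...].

[5, 0, -5]

2      → 2
dup    → 2 2
+      → 4
-33    → 4 -33
drop   → 4
15     → 4 15
dup    → 4 15 15
-58    → 4 15 15 -58
rot    → 4 15 -58 15
+      → 4 15 -43
+      → 4 -28
over   → 4 -28 4
-      → 4 -32
drop   → 4
drop   → (empty)
-41    → -41
dup    → -41 -41
-8     → -41 -41 -8
/      → -41 5
-3     → -41 5 -3
negate → -41 5 3
over   → -41 5 3 5
+      → -41 5 8
rot    → 5 8 -41
/      → 5 0
over   → 5 0 5
negate → 5 0 -5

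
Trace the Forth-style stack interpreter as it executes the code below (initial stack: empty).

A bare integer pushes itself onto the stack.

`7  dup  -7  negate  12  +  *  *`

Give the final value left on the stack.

7      : [7]
dup    : [7, 7]
-7     : [7, 7, -7]
negate : [7, 7, 7]
12     : [7, 7, 7, 12]
+      : [7, 7, 19]
*      : [7, 133]
*      : [931]

931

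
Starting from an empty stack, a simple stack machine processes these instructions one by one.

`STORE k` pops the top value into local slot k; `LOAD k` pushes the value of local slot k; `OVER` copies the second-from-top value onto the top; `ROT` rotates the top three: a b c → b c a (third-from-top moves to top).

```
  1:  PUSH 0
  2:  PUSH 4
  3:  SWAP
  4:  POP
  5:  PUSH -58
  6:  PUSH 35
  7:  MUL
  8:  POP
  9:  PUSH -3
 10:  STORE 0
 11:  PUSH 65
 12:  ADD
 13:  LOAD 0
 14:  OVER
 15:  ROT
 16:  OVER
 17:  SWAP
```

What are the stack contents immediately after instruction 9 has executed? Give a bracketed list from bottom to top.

[4, -3]

PUSH 0    [0]
PUSH 4    [0, 4]
SWAP      [4, 0]
POP       [4]
PUSH -58  [4, -58]
PUSH 35   [4, -58, 35]
MUL       [4, -2030]
POP       [4]
PUSH -3   [4, -3]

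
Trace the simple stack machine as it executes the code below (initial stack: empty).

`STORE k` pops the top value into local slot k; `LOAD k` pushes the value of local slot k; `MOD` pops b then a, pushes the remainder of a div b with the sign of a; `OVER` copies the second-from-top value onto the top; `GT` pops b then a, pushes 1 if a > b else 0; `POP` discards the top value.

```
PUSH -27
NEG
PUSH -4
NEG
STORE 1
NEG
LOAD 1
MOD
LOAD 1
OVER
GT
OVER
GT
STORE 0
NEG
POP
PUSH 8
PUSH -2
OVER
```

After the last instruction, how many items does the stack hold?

3

PUSH -27 → [-27]
NEG      → [27]
PUSH -4  → [27, -4]
NEG      → [27, 4]
STORE 1  → [27]
NEG      → [-27]
LOAD 1   → [-27, 4]
MOD      → [-3]
LOAD 1   → [-3, 4]
OVER     → [-3, 4, -3]
GT       → [-3, 1]
OVER     → [-3, 1, -3]
GT       → [-3, 1]
STORE 0  → [-3]
NEG      → [3]
POP      → []
PUSH 8   → [8]
PUSH -2  → [8, -2]
OVER     → [8, -2, 8]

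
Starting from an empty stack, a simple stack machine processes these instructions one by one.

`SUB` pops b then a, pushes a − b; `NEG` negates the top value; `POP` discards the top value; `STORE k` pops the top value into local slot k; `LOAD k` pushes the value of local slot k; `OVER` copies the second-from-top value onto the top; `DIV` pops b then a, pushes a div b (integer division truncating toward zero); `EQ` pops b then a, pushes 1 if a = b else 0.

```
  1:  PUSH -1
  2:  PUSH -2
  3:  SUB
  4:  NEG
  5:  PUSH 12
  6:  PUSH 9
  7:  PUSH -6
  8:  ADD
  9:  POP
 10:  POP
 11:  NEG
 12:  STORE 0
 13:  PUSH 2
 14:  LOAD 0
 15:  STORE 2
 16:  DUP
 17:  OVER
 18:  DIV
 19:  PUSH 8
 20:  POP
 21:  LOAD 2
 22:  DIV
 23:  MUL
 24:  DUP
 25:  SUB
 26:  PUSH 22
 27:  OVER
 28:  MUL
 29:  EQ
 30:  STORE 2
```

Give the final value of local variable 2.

PUSH -1 : [-1]
PUSH -2 : [-1, -2]
SUB     : [1]
NEG     : [-1]
PUSH 12 : [-1, 12]
PUSH 9  : [-1, 12, 9]
PUSH -6 : [-1, 12, 9, -6]
ADD     : [-1, 12, 3]
POP     : [-1, 12]
POP     : [-1]
NEG     : [1]
STORE 0 : []
PUSH 2  : [2]
LOAD 0  : [2, 1]
STORE 2 : [2]
DUP     : [2, 2]
OVER    : [2, 2, 2]
DIV     : [2, 1]
PUSH 8  : [2, 1, 8]
POP     : [2, 1]
LOAD 2  : [2, 1, 1]
DIV     : [2, 1]
MUL     : [2]
DUP     : [2, 2]
SUB     : [0]
PUSH 22 : [0, 22]
OVER    : [0, 22, 0]
MUL     : [0, 0]
EQ      : [1]
STORE 2 : []

1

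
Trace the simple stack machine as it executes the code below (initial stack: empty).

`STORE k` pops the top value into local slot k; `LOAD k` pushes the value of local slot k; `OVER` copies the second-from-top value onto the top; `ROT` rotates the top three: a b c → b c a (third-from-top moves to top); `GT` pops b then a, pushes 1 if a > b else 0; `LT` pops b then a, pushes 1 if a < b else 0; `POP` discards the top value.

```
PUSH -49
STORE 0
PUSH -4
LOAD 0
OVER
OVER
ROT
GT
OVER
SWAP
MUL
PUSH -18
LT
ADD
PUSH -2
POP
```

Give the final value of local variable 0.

PUSH -49  -49
STORE 0   (empty)
PUSH -4   -4
LOAD 0    -4 -49
OVER      -4 -49 -4
OVER      -4 -49 -4 -49
ROT       -4 -4 -49 -49
GT        -4 -4 0
OVER      -4 -4 0 -4
SWAP      -4 -4 -4 0
MUL       -4 -4 0
PUSH -18  -4 -4 0 -18
LT        -4 -4 0
ADD       -4 -4
PUSH -2   -4 -4 -2
POP       -4 -4

-49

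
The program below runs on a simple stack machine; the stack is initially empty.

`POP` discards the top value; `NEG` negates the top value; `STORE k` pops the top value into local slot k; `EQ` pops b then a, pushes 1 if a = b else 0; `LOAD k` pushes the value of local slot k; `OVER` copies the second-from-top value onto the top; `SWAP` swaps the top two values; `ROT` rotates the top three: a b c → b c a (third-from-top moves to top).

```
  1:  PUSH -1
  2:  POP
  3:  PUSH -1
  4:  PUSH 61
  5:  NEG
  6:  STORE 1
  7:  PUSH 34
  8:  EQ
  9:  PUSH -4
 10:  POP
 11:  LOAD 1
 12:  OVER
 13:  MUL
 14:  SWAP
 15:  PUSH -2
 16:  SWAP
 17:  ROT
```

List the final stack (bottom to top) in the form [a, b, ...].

[-2, 0, 0]

PUSH -1 : -1
POP     : (empty)
PUSH -1 : -1
PUSH 61 : -1 61
NEG     : -1 -61
STORE 1 : -1
PUSH 34 : -1 34
EQ      : 0
PUSH -4 : 0 -4
POP     : 0
LOAD 1  : 0 -61
OVER    : 0 -61 0
MUL     : 0 0
SWAP    : 0 0
PUSH -2 : 0 0 -2
SWAP    : 0 -2 0
ROT     : -2 0 0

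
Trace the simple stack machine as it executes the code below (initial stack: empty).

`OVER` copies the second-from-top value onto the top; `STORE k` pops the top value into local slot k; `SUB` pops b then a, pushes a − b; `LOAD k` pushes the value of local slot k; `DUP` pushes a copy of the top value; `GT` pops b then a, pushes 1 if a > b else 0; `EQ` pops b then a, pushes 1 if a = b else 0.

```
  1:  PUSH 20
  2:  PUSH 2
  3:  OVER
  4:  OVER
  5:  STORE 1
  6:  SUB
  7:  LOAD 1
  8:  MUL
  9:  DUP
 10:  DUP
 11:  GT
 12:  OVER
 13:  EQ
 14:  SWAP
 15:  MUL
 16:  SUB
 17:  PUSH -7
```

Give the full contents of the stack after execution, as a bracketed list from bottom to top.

[20, -7]

PUSH 20 -> 20
PUSH 2  -> 20 2
OVER    -> 20 2 20
OVER    -> 20 2 20 2
STORE 1 -> 20 2 20
SUB     -> 20 -18
LOAD 1  -> 20 -18 2
MUL     -> 20 -36
DUP     -> 20 -36 -36
DUP     -> 20 -36 -36 -36
GT      -> 20 -36 0
OVER    -> 20 -36 0 -36
EQ      -> 20 -36 0
SWAP    -> 20 0 -36
MUL     -> 20 0
SUB     -> 20
PUSH -7 -> 20 -7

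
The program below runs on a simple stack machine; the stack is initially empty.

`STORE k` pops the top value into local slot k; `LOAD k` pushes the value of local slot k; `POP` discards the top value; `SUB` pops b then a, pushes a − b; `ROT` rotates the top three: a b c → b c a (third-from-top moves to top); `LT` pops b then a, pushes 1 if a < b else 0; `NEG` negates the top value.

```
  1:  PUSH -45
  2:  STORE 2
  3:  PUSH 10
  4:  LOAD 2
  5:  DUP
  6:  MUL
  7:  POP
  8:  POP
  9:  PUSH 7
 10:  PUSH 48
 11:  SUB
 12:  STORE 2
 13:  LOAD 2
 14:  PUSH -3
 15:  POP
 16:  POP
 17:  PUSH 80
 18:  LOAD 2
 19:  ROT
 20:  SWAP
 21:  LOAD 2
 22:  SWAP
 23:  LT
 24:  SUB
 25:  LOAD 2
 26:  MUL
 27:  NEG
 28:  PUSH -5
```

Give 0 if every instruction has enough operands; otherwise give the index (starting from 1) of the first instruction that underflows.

PUSH -45 → -45
STORE 2  → (empty)
PUSH 10  → 10
LOAD 2   → 10 -45
DUP      → 10 -45 -45
MUL      → 10 2025
POP      → 10
POP      → (empty)
PUSH 7   → 7
PUSH 48  → 7 48
SUB      → -41
STORE 2  → (empty)
LOAD 2   → -41
PUSH -3  → -41 -3
POP      → -41
POP      → (empty)
PUSH 80  → 80
LOAD 2   → 80 -41
ROT  — needs 3 operands, stack has 2 → underflow

19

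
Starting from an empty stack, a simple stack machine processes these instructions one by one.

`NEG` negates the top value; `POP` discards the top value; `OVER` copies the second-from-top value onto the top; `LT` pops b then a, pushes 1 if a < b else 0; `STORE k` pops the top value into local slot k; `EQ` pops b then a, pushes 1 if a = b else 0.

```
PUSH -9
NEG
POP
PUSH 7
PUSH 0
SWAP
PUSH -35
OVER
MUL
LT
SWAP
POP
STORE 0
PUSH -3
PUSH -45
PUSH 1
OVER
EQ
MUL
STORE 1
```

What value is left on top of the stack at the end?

-3

PUSH -9  -> -9
NEG      -> 9
POP      -> (empty)
PUSH 7   -> 7
PUSH 0   -> 7 0
SWAP     -> 0 7
PUSH -35 -> 0 7 -35
OVER     -> 0 7 -35 7
MUL      -> 0 7 -245
LT       -> 0 0
SWAP     -> 0 0
POP      -> 0
STORE 0  -> (empty)
PUSH -3  -> -3
PUSH -45 -> -3 -45
PUSH 1   -> -3 -45 1
OVER     -> -3 -45 1 -45
EQ       -> -3 -45 0
MUL      -> -3 0
STORE 1  -> -3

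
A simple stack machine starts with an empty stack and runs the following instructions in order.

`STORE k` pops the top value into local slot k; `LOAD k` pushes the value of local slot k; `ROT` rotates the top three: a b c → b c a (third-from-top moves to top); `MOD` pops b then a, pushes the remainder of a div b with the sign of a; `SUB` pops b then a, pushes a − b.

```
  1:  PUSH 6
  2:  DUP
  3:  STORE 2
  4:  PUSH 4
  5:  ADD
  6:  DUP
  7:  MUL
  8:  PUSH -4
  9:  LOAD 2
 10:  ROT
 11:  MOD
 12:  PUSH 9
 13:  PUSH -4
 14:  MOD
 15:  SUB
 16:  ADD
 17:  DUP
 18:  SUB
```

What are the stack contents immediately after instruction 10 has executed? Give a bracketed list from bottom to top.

[-4, 6, 100]

PUSH 6   [6]
DUP      [6, 6]
STORE 2  [6]
PUSH 4   [6, 4]
ADD      [10]
DUP      [10, 10]
MUL      [100]
PUSH -4  [100, -4]
LOAD 2   [100, -4, 6]
ROT      [-4, 6, 100]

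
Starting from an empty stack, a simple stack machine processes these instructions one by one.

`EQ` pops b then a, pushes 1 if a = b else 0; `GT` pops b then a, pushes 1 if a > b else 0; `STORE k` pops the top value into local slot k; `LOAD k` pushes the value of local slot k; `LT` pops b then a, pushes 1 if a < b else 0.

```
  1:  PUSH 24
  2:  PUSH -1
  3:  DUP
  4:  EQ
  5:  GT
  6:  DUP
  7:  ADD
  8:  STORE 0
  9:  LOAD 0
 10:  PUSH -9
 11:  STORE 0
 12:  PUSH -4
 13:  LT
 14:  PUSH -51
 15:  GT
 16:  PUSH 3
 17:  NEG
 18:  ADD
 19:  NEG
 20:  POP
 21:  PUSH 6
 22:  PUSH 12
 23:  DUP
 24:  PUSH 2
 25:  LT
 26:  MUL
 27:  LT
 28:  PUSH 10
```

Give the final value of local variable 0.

PUSH 24   24
PUSH -1   24 -1
DUP       24 -1 -1
EQ        24 1
GT        1
DUP       1 1
ADD       2
STORE 0   (empty)
LOAD 0    2
PUSH -9   2 -9
STORE 0   2
PUSH -4   2 -4
LT        0
PUSH -51  0 -51
GT        1
PUSH 3    1 3
NEG       1 -3
ADD       -2
NEG       2
POP       (empty)
PUSH 6    6
PUSH 12   6 12
DUP       6 12 12
PUSH 2    6 12 12 2
LT        6 12 0
MUL       6 0
LT        0
PUSH 10   0 10

-9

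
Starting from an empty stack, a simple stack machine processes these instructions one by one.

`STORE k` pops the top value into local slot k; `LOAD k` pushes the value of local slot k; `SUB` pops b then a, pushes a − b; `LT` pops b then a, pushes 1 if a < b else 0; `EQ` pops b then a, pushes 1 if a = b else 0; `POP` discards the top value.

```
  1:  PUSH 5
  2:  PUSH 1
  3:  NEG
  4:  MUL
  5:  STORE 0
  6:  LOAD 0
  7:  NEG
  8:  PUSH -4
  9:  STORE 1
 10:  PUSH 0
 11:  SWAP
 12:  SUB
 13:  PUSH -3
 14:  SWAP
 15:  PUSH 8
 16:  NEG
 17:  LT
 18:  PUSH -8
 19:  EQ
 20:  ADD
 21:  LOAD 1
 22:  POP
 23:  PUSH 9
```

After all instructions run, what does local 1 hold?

-4

PUSH 5  -> [5]
PUSH 1  -> [5, 1]
NEG     -> [5, -1]
MUL     -> [-5]
STORE 0 -> []
LOAD 0  -> [-5]
NEG     -> [5]
PUSH -4 -> [5, -4]
STORE 1 -> [5]
PUSH 0  -> [5, 0]
SWAP    -> [0, 5]
SUB     -> [-5]
PUSH -3 -> [-5, -3]
SWAP    -> [-3, -5]
PUSH 8  -> [-3, -5, 8]
NEG     -> [-3, -5, -8]
LT      -> [-3, 0]
PUSH -8 -> [-3, 0, -8]
EQ      -> [-3, 0]
ADD     -> [-3]
LOAD 1  -> [-3, -4]
POP     -> [-3]
PUSH 9  -> [-3, 9]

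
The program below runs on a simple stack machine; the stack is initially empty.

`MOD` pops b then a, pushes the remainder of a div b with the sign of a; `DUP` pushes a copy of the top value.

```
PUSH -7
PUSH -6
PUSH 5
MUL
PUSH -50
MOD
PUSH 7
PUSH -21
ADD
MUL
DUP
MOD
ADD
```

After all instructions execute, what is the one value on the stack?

-7

PUSH -7  : [-7]
PUSH -6  : [-7, -6]
PUSH 5   : [-7, -6, 5]
MUL      : [-7, -30]
PUSH -50 : [-7, -30, -50]
MOD      : [-7, -30]
PUSH 7   : [-7, -30, 7]
PUSH -21 : [-7, -30, 7, -21]
ADD      : [-7, -30, -14]
MUL      : [-7, 420]
DUP      : [-7, 420, 420]
MOD      : [-7, 0]
ADD      : [-7]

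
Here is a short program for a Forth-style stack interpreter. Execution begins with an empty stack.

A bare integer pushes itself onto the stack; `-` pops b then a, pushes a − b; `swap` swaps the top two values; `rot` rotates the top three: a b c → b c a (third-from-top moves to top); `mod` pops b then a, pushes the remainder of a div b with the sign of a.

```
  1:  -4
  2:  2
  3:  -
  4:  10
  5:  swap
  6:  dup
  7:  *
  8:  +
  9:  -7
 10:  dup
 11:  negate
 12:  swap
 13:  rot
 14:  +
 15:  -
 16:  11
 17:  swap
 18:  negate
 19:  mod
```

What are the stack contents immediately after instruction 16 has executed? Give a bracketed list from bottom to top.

[-32, 11]

-4     → -4
2      → -4 2
-      → -6
10     → -6 10
swap   → 10 -6
dup    → 10 -6 -6
*      → 10 36
+      → 46
-7     → 46 -7
dup    → 46 -7 -7
negate → 46 -7 7
swap   → 46 7 -7
rot    → 7 -7 46
+      → 7 39
-      → -32
11     → -32 11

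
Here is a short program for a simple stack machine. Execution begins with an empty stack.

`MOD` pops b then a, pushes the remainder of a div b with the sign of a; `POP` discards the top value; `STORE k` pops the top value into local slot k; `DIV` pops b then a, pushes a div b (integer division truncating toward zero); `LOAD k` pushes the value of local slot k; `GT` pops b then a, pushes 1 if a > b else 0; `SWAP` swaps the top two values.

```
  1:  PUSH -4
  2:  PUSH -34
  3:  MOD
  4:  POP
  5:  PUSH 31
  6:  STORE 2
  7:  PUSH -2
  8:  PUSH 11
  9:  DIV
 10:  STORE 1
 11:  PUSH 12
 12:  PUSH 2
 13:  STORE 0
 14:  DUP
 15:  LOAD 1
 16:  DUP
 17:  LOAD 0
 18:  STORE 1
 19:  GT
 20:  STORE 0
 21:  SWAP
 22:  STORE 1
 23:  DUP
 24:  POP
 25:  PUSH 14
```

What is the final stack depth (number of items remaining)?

2

PUSH -4   [-4]
PUSH -34  [-4, -34]
MOD       [-4]
POP       []
PUSH 31   [31]
STORE 2   []
PUSH -2   [-2]
PUSH 11   [-2, 11]
DIV       [0]
STORE 1   []
PUSH 12   [12]
PUSH 2    [12, 2]
STORE 0   [12]
DUP       [12, 12]
LOAD 1    [12, 12, 0]
DUP       [12, 12, 0, 0]
LOAD 0    [12, 12, 0, 0, 2]
STORE 1   [12, 12, 0, 0]
GT        [12, 12, 0]
STORE 0   [12, 12]
SWAP      [12, 12]
STORE 1   [12]
DUP       [12, 12]
POP       [12]
PUSH 14   [12, 14]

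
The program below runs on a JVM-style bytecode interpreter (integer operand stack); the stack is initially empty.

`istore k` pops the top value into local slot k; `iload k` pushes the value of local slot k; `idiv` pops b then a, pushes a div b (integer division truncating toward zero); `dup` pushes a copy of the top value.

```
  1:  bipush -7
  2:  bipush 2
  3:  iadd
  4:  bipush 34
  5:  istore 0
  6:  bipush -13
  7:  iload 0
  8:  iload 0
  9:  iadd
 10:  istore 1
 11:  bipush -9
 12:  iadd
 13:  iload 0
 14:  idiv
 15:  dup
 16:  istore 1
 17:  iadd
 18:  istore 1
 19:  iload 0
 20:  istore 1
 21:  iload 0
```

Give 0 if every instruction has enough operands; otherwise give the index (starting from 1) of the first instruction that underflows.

0

bipush -7  -> [-7]
bipush 2   -> [-7, 2]
iadd       -> [-5]
bipush 34  -> [-5, 34]
istore 0   -> [-5]
bipush -13 -> [-5, -13]
iload 0    -> [-5, -13, 34]
iload 0    -> [-5, -13, 34, 34]
iadd       -> [-5, -13, 68]
istore 1   -> [-5, -13]
bipush -9  -> [-5, -13, -9]
iadd       -> [-5, -22]
iload 0    -> [-5, -22, 34]
idiv       -> [-5, 0]
dup        -> [-5, 0, 0]
istore 1   -> [-5, 0]
iadd       -> [-5]
istore 1   -> []
iload 0    -> [34]
istore 1   -> []
iload 0    -> [34]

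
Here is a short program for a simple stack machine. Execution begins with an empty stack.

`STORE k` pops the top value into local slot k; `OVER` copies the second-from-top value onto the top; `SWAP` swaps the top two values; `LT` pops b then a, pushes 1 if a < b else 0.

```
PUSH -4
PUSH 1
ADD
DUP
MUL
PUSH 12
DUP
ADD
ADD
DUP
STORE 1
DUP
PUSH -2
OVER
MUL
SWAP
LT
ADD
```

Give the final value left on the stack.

PUSH -4 → [-4]
PUSH 1  → [-4, 1]
ADD     → [-3]
DUP     → [-3, -3]
MUL     → [9]
PUSH 12 → [9, 12]
DUP     → [9, 12, 12]
ADD     → [9, 24]
ADD     → [33]
DUP     → [33, 33]
STORE 1 → [33]
DUP     → [33, 33]
PUSH -2 → [33, 33, -2]
OVER    → [33, 33, -2, 33]
MUL     → [33, 33, -66]
SWAP    → [33, -66, 33]
LT      → [33, 1]
ADD     → [34]

34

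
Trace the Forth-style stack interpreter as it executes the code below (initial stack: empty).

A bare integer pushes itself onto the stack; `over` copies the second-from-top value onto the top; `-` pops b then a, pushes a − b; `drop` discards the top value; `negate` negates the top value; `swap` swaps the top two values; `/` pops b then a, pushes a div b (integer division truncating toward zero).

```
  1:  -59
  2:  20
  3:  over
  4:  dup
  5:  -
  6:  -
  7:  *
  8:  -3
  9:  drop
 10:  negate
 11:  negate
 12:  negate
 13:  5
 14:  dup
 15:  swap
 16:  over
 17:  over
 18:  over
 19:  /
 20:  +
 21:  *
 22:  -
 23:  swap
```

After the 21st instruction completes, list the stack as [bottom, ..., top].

[1180, 5, 30]

-59    : [-59]
20     : [-59, 20]
over   : [-59, 20, -59]
dup    : [-59, 20, -59, -59]
-      : [-59, 20, 0]
-      : [-59, 20]
*      : [-1180]
-3     : [-1180, -3]
drop   : [-1180]
negate : [1180]
negate : [-1180]
negate : [1180]
5      : [1180, 5]
dup    : [1180, 5, 5]
swap   : [1180, 5, 5]
over   : [1180, 5, 5, 5]
over   : [1180, 5, 5, 5, 5]
over   : [1180, 5, 5, 5, 5, 5]
/      : [1180, 5, 5, 5, 1]
+      : [1180, 5, 5, 6]
*      : [1180, 5, 30]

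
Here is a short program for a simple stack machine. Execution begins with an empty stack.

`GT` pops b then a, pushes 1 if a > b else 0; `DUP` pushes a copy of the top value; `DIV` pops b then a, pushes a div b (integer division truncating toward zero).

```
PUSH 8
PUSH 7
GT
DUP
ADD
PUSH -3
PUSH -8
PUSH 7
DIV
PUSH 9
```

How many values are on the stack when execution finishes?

PUSH 8  -> 8
PUSH 7  -> 8 7
GT      -> 1
DUP     -> 1 1
ADD     -> 2
PUSH -3 -> 2 -3
PUSH -8 -> 2 -3 -8
PUSH 7  -> 2 -3 -8 7
DIV     -> 2 -3 -1
PUSH 9  -> 2 -3 -1 9

4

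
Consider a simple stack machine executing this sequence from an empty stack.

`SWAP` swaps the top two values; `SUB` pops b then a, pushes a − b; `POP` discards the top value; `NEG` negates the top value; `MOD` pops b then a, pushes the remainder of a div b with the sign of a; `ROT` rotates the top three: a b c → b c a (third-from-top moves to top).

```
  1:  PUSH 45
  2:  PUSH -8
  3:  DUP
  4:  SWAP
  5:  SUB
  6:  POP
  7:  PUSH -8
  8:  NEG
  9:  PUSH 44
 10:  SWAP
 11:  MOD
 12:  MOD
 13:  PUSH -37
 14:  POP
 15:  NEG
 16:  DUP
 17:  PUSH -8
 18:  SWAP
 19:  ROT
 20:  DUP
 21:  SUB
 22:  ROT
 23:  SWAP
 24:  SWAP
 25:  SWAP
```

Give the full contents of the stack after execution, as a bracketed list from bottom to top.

PUSH 45  → [45]
PUSH -8  → [45, -8]
DUP      → [45, -8, -8]
SWAP     → [45, -8, -8]
SUB      → [45, 0]
POP      → [45]
PUSH -8  → [45, -8]
NEG      → [45, 8]
PUSH 44  → [45, 8, 44]
SWAP     → [45, 44, 8]
MOD      → [45, 4]
MOD      → [1]
PUSH -37 → [1, -37]
POP      → [1]
NEG      → [-1]
DUP      → [-1, -1]
PUSH -8  → [-1, -1, -8]
SWAP     → [-1, -8, -1]
ROT      → [-8, -1, -1]
DUP      → [-8, -1, -1, -1]
SUB      → [-8, -1, 0]
ROT      → [-1, 0, -8]
SWAP     → [-1, -8, 0]
SWAP     → [-1, 0, -8]
SWAP     → [-1, -8, 0]

[-1, -8, 0]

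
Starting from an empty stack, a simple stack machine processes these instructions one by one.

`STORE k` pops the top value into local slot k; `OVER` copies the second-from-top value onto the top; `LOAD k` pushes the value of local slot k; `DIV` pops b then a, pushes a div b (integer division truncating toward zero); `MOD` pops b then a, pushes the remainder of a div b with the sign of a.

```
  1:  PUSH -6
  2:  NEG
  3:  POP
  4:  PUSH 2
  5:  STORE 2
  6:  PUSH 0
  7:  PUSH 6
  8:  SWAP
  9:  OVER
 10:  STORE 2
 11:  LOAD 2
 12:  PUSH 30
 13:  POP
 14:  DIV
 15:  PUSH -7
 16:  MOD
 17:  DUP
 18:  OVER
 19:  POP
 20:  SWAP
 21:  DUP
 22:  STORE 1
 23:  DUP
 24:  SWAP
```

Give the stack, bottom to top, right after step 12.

PUSH -6  [-6]
NEG      [6]
POP      []
PUSH 2   [2]
STORE 2  []
PUSH 0   [0]
PUSH 6   [0, 6]
SWAP     [6, 0]
OVER     [6, 0, 6]
STORE 2  [6, 0]
LOAD 2   [6, 0, 6]
PUSH 30  [6, 0, 6, 30]

[6, 0, 6, 30]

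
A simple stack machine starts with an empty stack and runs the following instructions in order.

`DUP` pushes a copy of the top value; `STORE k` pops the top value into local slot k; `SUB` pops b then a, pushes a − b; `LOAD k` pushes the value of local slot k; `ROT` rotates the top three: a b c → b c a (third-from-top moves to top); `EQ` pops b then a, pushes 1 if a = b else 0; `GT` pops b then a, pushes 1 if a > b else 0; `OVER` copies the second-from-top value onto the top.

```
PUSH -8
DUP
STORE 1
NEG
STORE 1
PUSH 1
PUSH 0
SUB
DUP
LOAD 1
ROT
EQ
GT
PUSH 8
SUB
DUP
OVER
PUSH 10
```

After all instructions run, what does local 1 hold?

PUSH -8 → [-8]
DUP     → [-8, -8]
STORE 1 → [-8]
NEG     → [8]
STORE 1 → []
PUSH 1  → [1]
PUSH 0  → [1, 0]
SUB     → [1]
DUP     → [1, 1]
LOAD 1  → [1, 1, 8]
ROT     → [1, 8, 1]
EQ      → [1, 0]
GT      → [1]
PUSH 8  → [1, 8]
SUB     → [-7]
DUP     → [-7, -7]
OVER    → [-7, -7, -7]
PUSH 10 → [-7, -7, -7, 10]

8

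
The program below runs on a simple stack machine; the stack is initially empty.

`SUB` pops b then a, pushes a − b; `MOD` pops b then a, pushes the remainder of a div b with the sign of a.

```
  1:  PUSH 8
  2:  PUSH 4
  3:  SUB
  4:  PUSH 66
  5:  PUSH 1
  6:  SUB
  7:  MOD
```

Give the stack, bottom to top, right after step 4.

PUSH 8   8
PUSH 4   8 4
SUB      4
PUSH 66  4 66

[4, 66]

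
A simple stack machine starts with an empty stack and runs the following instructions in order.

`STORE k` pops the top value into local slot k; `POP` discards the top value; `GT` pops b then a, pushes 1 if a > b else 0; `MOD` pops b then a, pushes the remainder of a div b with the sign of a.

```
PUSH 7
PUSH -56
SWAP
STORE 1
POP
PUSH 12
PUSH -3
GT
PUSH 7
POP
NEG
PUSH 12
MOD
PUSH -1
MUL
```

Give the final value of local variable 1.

PUSH 7   → 7
PUSH -56 → 7 -56
SWAP     → -56 7
STORE 1  → -56
POP      → (empty)
PUSH 12  → 12
PUSH -3  → 12 -3
GT       → 1
PUSH 7   → 1 7
POP      → 1
NEG      → -1
PUSH 12  → -1 12
MOD      → -1
PUSH -1  → -1 -1
MUL      → 1

7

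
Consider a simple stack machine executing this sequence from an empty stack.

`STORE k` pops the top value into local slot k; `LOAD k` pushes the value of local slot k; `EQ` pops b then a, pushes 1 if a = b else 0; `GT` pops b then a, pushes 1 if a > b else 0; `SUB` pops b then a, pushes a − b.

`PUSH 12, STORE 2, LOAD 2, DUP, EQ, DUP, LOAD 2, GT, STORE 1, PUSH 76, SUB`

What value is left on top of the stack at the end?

PUSH 12 -> [12]
STORE 2 -> []
LOAD 2  -> [12]
DUP     -> [12, 12]
EQ      -> [1]
DUP     -> [1, 1]
LOAD 2  -> [1, 1, 12]
GT      -> [1, 0]
STORE 1 -> [1]
PUSH 76 -> [1, 76]
SUB     -> [-75]

-75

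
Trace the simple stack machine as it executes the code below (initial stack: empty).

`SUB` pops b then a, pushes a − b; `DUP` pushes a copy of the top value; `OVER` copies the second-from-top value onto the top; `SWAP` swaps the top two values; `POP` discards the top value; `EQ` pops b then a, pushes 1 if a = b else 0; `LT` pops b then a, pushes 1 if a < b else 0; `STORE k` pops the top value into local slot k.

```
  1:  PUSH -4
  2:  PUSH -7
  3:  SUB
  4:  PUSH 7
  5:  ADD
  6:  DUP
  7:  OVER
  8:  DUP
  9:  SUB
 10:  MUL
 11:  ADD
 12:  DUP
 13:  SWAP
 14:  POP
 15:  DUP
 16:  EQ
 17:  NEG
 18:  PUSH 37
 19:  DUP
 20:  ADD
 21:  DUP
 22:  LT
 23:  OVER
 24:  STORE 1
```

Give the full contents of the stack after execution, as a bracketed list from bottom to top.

PUSH -4 : [-4]
PUSH -7 : [-4, -7]
SUB     : [3]
PUSH 7  : [3, 7]
ADD     : [10]
DUP     : [10, 10]
OVER    : [10, 10, 10]
DUP     : [10, 10, 10, 10]
SUB     : [10, 10, 0]
MUL     : [10, 0]
ADD     : [10]
DUP     : [10, 10]
SWAP    : [10, 10]
POP     : [10]
DUP     : [10, 10]
EQ      : [1]
NEG     : [-1]
PUSH 37 : [-1, 37]
DUP     : [-1, 37, 37]
ADD     : [-1, 74]
DUP     : [-1, 74, 74]
LT      : [-1, 0]
OVER    : [-1, 0, -1]
STORE 1 : [-1, 0]

[-1, 0]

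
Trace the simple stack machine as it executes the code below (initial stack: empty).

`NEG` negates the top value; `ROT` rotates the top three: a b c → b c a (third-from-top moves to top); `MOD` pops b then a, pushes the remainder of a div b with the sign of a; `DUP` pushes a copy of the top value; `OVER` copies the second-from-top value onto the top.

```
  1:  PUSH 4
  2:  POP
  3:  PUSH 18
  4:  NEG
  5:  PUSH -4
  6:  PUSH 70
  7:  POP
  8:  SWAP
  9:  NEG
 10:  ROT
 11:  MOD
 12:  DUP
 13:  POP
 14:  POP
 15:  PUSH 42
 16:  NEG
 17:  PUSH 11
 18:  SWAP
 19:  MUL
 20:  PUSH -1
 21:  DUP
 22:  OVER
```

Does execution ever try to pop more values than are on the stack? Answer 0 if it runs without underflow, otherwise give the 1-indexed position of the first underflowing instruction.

10

PUSH 4  -> 4
POP     -> (empty)
PUSH 18 -> 18
NEG     -> -18
PUSH -4 -> -18 -4
PUSH 70 -> -18 -4 70
POP     -> -18 -4
SWAP    -> -4 -18
NEG     -> -4 18
ROT  — needs 3 operands, stack has 2 → underflow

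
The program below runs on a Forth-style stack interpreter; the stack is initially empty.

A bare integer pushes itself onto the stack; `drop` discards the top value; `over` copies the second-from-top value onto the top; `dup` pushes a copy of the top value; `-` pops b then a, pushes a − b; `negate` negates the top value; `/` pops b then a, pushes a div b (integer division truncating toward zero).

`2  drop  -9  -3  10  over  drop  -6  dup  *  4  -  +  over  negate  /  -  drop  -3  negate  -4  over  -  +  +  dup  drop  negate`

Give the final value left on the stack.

2      : [2]
drop   : []
-9     : [-9]
-3     : [-9, -3]
10     : [-9, -3, 10]
over   : [-9, -3, 10, -3]
drop   : [-9, -3, 10]
-6     : [-9, -3, 10, -6]
dup    : [-9, -3, 10, -6, -6]
*      : [-9, -3, 10, 36]
4      : [-9, -3, 10, 36, 4]
-      : [-9, -3, 10, 32]
+      : [-9, -3, 42]
over   : [-9, -3, 42, -3]
negate : [-9, -3, 42, 3]
/      : [-9, -3, 14]
-      : [-9, -17]
drop   : [-9]
-3     : [-9, -3]
negate : [-9, 3]
-4     : [-9, 3, -4]
over   : [-9, 3, -4, 3]
-      : [-9, 3, -7]
+      : [-9, -4]
+      : [-13]
dup    : [-13, -13]
drop   : [-13]
negate : [13]

13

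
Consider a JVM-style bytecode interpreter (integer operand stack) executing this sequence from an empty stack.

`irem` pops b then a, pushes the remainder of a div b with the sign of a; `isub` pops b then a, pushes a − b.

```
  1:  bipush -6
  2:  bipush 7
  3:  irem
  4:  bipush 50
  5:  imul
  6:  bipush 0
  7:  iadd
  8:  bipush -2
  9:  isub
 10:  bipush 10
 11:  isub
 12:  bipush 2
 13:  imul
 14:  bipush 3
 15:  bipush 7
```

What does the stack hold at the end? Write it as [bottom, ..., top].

[-616, 3, 7]

bipush -6  [-6]
bipush 7   [-6, 7]
irem       [-6]
bipush 50  [-6, 50]
imul       [-300]
bipush 0   [-300, 0]
iadd       [-300]
bipush -2  [-300, -2]
isub       [-298]
bipush 10  [-298, 10]
isub       [-308]
bipush 2   [-308, 2]
imul       [-616]
bipush 3   [-616, 3]
bipush 7   [-616, 3, 7]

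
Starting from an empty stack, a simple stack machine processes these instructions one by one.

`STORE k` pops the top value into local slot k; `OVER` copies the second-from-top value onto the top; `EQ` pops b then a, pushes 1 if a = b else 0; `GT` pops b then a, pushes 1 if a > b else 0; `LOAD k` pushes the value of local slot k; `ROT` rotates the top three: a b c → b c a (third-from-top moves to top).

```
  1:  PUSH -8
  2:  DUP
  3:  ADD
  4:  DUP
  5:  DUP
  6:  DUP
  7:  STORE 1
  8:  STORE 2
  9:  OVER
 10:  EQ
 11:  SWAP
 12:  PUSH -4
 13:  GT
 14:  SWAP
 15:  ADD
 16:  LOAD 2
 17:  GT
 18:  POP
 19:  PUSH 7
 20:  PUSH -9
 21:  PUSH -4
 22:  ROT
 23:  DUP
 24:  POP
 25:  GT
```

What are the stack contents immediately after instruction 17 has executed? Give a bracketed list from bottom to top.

[1]

PUSH -8 : [-8]
DUP     : [-8, -8]
ADD     : [-16]
DUP     : [-16, -16]
DUP     : [-16, -16, -16]
DUP     : [-16, -16, -16, -16]
STORE 1 : [-16, -16, -16]
STORE 2 : [-16, -16]
OVER    : [-16, -16, -16]
EQ      : [-16, 1]
SWAP    : [1, -16]
PUSH -4 : [1, -16, -4]
GT      : [1, 0]
SWAP    : [0, 1]
ADD     : [1]
LOAD 2  : [1, -16]
GT      : [1]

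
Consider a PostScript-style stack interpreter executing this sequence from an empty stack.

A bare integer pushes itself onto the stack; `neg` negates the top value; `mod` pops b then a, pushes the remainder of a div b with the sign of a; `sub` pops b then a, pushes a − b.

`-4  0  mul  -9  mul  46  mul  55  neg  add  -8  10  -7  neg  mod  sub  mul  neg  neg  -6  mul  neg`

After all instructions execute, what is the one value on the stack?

-4  → -4
0   → -4 0
mul → 0
-9  → 0 -9
mul → 0
46  → 0 46
mul → 0
55  → 0 55
neg → 0 -55
add → -55
-8  → -55 -8
10  → -55 -8 10
-7  → -55 -8 10 -7
neg → -55 -8 10 7
mod → -55 -8 3
sub → -55 -11
mul → 605
neg → -605
neg → 605
-6  → 605 -6
mul → -3630
neg → 3630

3630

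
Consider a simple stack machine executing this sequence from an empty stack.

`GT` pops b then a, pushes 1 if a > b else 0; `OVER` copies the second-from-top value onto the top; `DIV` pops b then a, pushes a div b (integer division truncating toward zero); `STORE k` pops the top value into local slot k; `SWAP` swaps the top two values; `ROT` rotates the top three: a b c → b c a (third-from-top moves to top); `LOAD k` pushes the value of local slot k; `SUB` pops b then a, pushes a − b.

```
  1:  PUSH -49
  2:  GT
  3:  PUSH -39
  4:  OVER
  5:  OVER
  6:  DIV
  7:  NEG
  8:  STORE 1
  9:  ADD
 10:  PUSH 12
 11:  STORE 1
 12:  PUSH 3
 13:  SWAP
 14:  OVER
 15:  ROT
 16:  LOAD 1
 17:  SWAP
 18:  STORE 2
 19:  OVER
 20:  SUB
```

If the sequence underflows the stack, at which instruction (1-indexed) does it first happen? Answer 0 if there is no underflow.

2

PUSH -49 -> -49
GT  — needs 2 operands, stack has 1 → underflow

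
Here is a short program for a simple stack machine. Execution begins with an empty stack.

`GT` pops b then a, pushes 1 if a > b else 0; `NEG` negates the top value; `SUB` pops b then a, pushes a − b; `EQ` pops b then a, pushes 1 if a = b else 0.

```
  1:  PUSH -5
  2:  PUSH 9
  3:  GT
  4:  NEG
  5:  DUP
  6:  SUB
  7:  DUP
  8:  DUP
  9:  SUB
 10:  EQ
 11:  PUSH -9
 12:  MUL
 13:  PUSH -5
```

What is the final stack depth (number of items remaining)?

PUSH -5 -> -5
PUSH 9  -> -5 9
GT      -> 0
NEG     -> 0
DUP     -> 0 0
SUB     -> 0
DUP     -> 0 0
DUP     -> 0 0 0
SUB     -> 0 0
EQ      -> 1
PUSH -9 -> 1 -9
MUL     -> -9
PUSH -5 -> -9 -5

2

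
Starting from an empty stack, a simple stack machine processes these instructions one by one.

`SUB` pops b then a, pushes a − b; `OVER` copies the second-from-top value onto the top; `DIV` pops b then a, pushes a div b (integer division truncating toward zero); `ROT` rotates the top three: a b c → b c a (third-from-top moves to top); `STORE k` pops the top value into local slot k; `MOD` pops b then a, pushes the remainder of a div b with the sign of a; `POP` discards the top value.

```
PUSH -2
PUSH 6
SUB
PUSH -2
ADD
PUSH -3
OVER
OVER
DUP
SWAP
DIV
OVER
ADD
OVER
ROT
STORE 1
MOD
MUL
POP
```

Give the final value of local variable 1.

PUSH -2 -> -2
PUSH 6  -> -2 6
SUB     -> -8
PUSH -2 -> -8 -2
ADD     -> -10
PUSH -3 -> -10 -3
OVER    -> -10 -3 -10
OVER    -> -10 -3 -10 -3
DUP     -> -10 -3 -10 -3 -3
SWAP    -> -10 -3 -10 -3 -3
DIV     -> -10 -3 -10 1
OVER    -> -10 -3 -10 1 -10
ADD     -> -10 -3 -10 -9
OVER    -> -10 -3 -10 -9 -10
ROT     -> -10 -3 -9 -10 -10
STORE 1 -> -10 -3 -9 -10
MOD     -> -10 -3 -9
MUL     -> -10 27
POP     -> -10

-10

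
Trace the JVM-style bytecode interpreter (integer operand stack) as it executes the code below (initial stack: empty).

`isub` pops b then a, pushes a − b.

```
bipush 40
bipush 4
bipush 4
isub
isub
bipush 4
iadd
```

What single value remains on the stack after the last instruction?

bipush 40 : 40
bipush 4  : 40 4
bipush 4  : 40 4 4
isub      : 40 0
isub      : 40
bipush 4  : 40 4
iadd      : 44

44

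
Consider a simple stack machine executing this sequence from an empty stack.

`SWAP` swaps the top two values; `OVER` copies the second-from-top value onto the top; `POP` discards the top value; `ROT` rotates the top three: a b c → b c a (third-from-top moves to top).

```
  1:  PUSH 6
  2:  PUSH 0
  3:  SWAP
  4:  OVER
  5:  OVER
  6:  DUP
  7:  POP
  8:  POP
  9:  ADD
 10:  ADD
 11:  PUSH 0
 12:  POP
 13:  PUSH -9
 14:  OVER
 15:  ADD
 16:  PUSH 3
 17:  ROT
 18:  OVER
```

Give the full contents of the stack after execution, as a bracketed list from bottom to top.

PUSH 6  -> 6
PUSH 0  -> 6 0
SWAP    -> 0 6
OVER    -> 0 6 0
OVER    -> 0 6 0 6
DUP     -> 0 6 0 6 6
POP     -> 0 6 0 6
POP     -> 0 6 0
ADD     -> 0 6
ADD     -> 6
PUSH 0  -> 6 0
POP     -> 6
PUSH -9 -> 6 -9
OVER    -> 6 -9 6
ADD     -> 6 -3
PUSH 3  -> 6 -3 3
ROT     -> -3 3 6
OVER    -> -3 3 6 3

[-3, 3, 6, 3]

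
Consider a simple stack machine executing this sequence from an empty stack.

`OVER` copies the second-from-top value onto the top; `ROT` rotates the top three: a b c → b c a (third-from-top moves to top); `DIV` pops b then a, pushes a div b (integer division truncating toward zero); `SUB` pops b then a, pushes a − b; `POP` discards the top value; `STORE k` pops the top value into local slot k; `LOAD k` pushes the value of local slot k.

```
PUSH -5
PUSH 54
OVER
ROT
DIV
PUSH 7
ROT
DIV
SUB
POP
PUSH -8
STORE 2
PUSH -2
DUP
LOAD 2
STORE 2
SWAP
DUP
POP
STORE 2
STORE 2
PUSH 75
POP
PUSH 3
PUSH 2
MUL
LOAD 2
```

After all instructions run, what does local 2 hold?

PUSH -5 -> [-5]
PUSH 54 -> [-5, 54]
OVER    -> [-5, 54, -5]
ROT     -> [54, -5, -5]
DIV     -> [54, 1]
PUSH 7  -> [54, 1, 7]
ROT     -> [1, 7, 54]
DIV     -> [1, 0]
SUB     -> [1]
POP     -> []
PUSH -8 -> [-8]
STORE 2 -> []
PUSH -2 -> [-2]
DUP     -> [-2, -2]
LOAD 2  -> [-2, -2, -8]
STORE 2 -> [-2, -2]
SWAP    -> [-2, -2]
DUP     -> [-2, -2, -2]
POP     -> [-2, -2]
STORE 2 -> [-2]
STORE 2 -> []
PUSH 75 -> [75]
POP     -> []
PUSH 3  -> [3]
PUSH 2  -> [3, 2]
MUL     -> [6]
LOAD 2  -> [6, -2]

-2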